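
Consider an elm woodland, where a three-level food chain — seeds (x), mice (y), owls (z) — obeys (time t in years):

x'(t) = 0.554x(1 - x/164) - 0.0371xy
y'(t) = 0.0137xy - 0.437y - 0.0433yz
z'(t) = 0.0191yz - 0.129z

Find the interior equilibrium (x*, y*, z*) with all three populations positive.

x* ≈ 89.8, y* ≈ 6.75, z* ≈ 18.3

From dz/dt = 0: 0.0191y* = 0.129, so y* = 6.75.
From dx/dt = 0: 0.554(1 - x*/164) = 0.0371·6.75, giving x* = 164·(1 - 0.452) = 89.8.
From dy/dt = 0: 0.0137·89.8 - 0.437 = 0.0433z*, so z* = 0.794/0.0433 = 18.3.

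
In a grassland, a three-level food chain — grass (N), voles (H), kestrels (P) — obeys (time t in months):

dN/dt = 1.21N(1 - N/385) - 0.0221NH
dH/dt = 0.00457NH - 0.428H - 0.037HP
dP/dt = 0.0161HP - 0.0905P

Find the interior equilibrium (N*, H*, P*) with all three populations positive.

N* ≈ 345, H* ≈ 5.62, P* ≈ 31.1

From dP/dt = 0: 0.0161H* = 0.0905, so H* = 5.62.
From dN/dt = 0: 1.21(1 - N*/385) = 0.0221·5.62, giving N* = 385·(1 - 0.103) = 345.
From dH/dt = 0: 0.00457·345 - 0.428 = 0.037P*, so P* = 1.15/0.037 = 31.1.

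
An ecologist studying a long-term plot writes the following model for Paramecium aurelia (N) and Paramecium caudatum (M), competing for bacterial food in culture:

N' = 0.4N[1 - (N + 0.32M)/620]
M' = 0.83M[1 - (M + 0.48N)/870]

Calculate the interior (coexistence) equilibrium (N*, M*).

N* ≈ 404, M* ≈ 676

Setting both brackets to zero gives the nullclines N + 0.32M = 620 and 0.48N + M = 870.
Substituting M = 870 - 0.48N into the first: N(1 - 0.32·0.48) = 620 - 0.32·870.
So N* = 342/0.846 = 404, and then M* = 870 - 0.48·404 = 676.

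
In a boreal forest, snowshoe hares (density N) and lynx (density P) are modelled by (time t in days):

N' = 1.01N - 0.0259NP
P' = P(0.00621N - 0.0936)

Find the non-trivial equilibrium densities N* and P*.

Set dP/dt = 0 with P > 0: 0.00621N - 0.0936 = 0, so N* = 0.0936/0.00621 = 15.1.
Set dN/dt = 0 with N > 0: 1.01 - 0.0259P = 0, so P* = 1.01/0.0259 = 39.

N* ≈ 15.1, P* ≈ 39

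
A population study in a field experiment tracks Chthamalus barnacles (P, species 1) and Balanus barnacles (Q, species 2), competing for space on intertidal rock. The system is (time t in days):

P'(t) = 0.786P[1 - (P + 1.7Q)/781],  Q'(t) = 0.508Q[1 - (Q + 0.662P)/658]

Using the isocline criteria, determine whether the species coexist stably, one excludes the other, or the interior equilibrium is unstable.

Compare the nullcline intercepts: K1/α12 = 781/1.7 = 459 < K2 = 658; K2/α21 = 658/0.662 = 994 > K1 = 781.
Since the inequalities point opposite ways, species 2 can invade but species 1 cannot.

species 2 excludes species 1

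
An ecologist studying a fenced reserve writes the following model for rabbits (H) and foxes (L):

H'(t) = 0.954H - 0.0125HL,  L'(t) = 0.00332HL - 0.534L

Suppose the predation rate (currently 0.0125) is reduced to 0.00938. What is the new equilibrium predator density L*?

L* ≈ 102

At the interior fixed point, setting dH/dt = 0 with H > 0 fixes L* = (prey growth rate)/(HL coefficient) — independent of the other coefficients.
With the change, L* = 0.954/0.00938 = 102; it rises from 76.3.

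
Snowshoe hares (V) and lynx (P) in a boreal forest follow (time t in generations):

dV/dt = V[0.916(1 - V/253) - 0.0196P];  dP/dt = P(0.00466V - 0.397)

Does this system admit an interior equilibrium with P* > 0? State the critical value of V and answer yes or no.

Threshold V = 85.2; K > 85.2, so yes, the predator persists.

The predator equation gives dP/dt > 0 only when V > 0.397/0.00466 = 85.2.
Without the predator, V → K = 253. Since 253 > 85.2, the predator can invade and persist.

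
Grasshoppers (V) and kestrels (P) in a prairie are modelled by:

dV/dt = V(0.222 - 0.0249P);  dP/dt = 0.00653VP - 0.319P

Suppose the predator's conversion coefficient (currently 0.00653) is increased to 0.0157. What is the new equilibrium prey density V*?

At the interior fixed point, setting dP/dt = 0 with P > 0 fixes V* = (predator death rate)/(VP coefficient) — independent of the other coefficients.
With the change, V* = 0.319/0.0157 = 20.3; it falls from 48.9.

V* ≈ 20.3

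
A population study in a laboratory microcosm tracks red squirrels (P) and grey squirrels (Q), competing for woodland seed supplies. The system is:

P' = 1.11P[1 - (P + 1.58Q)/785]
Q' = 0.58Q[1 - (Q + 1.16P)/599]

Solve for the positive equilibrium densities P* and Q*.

P* ≈ 194, Q* ≈ 374

Setting both brackets to zero gives the nullclines P + 1.58Q = 785 and 1.16P + Q = 599.
Substituting Q = 599 - 1.16P into the first: P(1 - 1.58·1.16) = 785 - 1.58·599.
So P* = -161/-0.833 = 194, and then Q* = 599 - 1.16·194 = 374.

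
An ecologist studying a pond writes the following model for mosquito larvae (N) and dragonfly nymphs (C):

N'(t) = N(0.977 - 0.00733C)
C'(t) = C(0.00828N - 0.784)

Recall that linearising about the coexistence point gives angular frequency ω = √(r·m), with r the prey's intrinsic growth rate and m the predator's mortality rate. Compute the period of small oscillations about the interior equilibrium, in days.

T ≈ 7.18 days

Here r = 0.977 and m = 0.784, so r·m = 0.766.
ω = √0.766 = 0.875 per day, hence T = 2π/ω ≈ 7.18 days.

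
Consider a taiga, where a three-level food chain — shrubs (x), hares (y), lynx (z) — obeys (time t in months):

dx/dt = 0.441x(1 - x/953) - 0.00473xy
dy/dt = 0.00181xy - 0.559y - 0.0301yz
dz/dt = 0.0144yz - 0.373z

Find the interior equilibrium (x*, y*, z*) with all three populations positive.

x* ≈ 688, y* ≈ 25.9, z* ≈ 22.8

From dz/dt = 0: 0.0144y* = 0.373, so y* = 25.9.
From dx/dt = 0: 0.441(1 - x*/953) = 0.00473·25.9, giving x* = 953·(1 - 0.278) = 688.
From dy/dt = 0: 0.00181·688 - 0.559 = 0.0301z*, so z* = 0.687/0.0301 = 22.8.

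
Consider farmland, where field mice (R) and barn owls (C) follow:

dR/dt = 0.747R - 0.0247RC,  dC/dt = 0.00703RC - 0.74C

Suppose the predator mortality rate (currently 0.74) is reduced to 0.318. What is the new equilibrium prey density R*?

At the interior fixed point, setting dC/dt = 0 with C > 0 fixes R* = (predator death rate)/(RC coefficient) — independent of the other coefficients.
With the change, R* = 0.318/0.00703 = 45.2; it falls from 105.

R* ≈ 45.2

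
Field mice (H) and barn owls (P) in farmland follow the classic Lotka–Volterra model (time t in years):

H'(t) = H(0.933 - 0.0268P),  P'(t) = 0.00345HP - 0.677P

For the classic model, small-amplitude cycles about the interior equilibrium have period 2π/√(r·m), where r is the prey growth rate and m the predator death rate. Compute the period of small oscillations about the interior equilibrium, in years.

Here r = 0.933 and m = 0.677, so r·m = 0.632.
ω = √0.632 = 0.795 per year, hence T = 2π/ω ≈ 7.91 years.

T ≈ 7.91 years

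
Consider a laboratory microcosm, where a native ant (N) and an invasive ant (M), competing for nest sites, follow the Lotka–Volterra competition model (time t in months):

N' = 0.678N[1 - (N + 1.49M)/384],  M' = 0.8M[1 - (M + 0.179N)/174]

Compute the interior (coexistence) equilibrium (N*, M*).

Setting both brackets to zero gives the nullclines N + 1.49M = 384 and 0.179N + M = 174.
Substituting M = 174 - 0.179N into the first: N(1 - 1.49·0.179) = 384 - 1.49·174.
So N* = 125/0.733 = 170, and then M* = 174 - 0.179·170 = 144.

N* ≈ 170, M* ≈ 144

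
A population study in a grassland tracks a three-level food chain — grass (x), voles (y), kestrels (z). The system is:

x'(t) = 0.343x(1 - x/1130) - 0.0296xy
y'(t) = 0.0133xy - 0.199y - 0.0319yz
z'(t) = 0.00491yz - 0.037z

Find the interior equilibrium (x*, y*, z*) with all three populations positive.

From dz/dt = 0: 0.00491y* = 0.037, so y* = 7.54.
From dx/dt = 0: 0.343(1 - x*/1130) = 0.0296·7.54, giving x* = 1130·(1 - 0.65) = 395.
From dy/dt = 0: 0.0133·395 - 0.199 = 0.0319z*, so z* = 5.06/0.0319 = 159.

x* ≈ 395, y* ≈ 7.54, z* ≈ 159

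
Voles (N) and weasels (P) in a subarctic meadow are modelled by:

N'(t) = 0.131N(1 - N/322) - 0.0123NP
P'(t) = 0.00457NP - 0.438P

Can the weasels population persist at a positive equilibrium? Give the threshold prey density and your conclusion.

Threshold N = 95.8; K > 95.8, so yes, the predator persists.

The predator equation gives dP/dt > 0 only when N > 0.438/0.00457 = 95.8.
Without the predator, N → K = 322. Since 322 > 95.8, the predator can invade and persist.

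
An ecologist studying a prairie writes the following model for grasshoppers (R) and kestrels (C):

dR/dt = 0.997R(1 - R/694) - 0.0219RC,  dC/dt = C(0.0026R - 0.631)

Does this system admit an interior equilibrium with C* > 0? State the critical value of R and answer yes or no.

Threshold R = 243; K > 243, so yes, the predator persists.

The predator equation gives dC/dt > 0 only when R > 0.631/0.0026 = 243.
Without the predator, R → K = 694. Since 694 > 243, the predator can invade and persist.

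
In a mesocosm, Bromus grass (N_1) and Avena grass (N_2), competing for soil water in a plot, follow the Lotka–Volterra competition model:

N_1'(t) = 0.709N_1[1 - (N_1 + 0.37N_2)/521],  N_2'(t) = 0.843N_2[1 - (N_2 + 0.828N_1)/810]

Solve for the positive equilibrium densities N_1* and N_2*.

Setting both brackets to zero gives the nullclines N_1 + 0.37N_2 = 521 and 0.828N_1 + N_2 = 810.
Substituting N_2 = 810 - 0.828N_1 into the first: N_1(1 - 0.37·0.828) = 521 - 0.37·810.
So N_1* = 221/0.694 = 319, and then N_2* = 810 - 0.828·319 = 546.

N_1* ≈ 319, N_2* ≈ 546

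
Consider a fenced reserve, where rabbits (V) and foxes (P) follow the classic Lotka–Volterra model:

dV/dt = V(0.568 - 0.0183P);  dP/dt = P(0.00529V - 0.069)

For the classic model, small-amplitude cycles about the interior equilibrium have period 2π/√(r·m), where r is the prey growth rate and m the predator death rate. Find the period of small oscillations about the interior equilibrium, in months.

Here r = 0.568 and m = 0.069, so r·m = 0.0392.
ω = √0.0392 = 0.198 per month, hence T = 2π/ω ≈ 31.7 months.

T ≈ 31.7 months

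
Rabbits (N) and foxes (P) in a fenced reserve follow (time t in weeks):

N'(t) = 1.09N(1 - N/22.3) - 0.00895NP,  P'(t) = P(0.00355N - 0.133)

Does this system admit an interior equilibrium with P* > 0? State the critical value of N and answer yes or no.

Threshold N = 37.5; K < 37.5, so no, the predator goes extinct.

The predator equation gives dP/dt > 0 only when N > 0.133/0.00355 = 37.5.
Without the predator, N → K = 22.3. Since 22.3 < 37.5, the predator cannot invade.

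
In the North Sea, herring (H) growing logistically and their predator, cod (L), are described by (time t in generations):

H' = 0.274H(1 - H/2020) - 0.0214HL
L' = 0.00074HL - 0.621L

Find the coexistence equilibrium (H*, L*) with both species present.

From dL/dt = 0 with L > 0: 0.00074H* = 0.621, so H* = 839.
Substitute into dH/dt = 0: 0.274(1 - 839/2020) = 0.0214L*.
The bracket is 0.585, giving L* = 0.16/0.0214 = 7.48.

H* ≈ 839, L* ≈ 7.48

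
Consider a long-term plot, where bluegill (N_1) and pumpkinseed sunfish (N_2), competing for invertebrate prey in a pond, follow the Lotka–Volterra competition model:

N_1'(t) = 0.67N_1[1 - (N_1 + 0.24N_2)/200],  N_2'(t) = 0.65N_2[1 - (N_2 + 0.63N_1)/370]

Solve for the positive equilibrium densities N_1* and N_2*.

Setting both brackets to zero gives the nullclines N_1 + 0.24N_2 = 200 and 0.63N_1 + N_2 = 370.
Substituting N_2 = 370 - 0.63N_1 into the first: N_1(1 - 0.24·0.63) = 200 - 0.24·370.
So N_1* = 111/0.849 = 131, and then N_2* = 370 - 0.63·131 = 287.

N_1* ≈ 131, N_2* ≈ 287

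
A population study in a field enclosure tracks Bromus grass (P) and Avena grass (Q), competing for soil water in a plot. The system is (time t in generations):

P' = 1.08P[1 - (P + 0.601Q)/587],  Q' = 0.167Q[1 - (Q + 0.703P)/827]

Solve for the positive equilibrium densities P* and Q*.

Setting both brackets to zero gives the nullclines P + 0.601Q = 587 and 0.703P + Q = 827.
Substituting Q = 827 - 0.703P into the first: P(1 - 0.601·0.703) = 587 - 0.601·827.
So P* = 90/0.577 = 156, and then Q* = 827 - 0.703·156 = 717.

P* ≈ 156, Q* ≈ 717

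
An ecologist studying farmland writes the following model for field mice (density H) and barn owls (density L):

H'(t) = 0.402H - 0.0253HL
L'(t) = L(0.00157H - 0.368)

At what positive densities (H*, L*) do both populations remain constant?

H* ≈ 234, L* ≈ 15.9

Set dL/dt = 0 with L > 0: 0.00157H - 0.368 = 0, so H* = 0.368/0.00157 = 234.
Set dH/dt = 0 with H > 0: 0.402 - 0.0253L = 0, so L* = 0.402/0.0253 = 15.9.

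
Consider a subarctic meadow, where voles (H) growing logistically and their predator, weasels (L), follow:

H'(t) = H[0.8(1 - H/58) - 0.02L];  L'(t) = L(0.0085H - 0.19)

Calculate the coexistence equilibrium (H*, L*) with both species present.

H* ≈ 22.4, L* ≈ 24.6

From dL/dt = 0 with L > 0: 0.0085H* = 0.19, so H* = 22.4.
Substitute into dH/dt = 0: 0.8(1 - 22.4/58) = 0.02L*.
The bracket is 0.615, giving L* = 0.492/0.02 = 24.6.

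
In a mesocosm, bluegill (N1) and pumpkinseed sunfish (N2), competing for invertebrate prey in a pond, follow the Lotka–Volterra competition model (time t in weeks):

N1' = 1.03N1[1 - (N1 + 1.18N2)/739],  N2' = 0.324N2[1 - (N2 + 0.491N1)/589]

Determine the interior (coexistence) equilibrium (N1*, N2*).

Setting both brackets to zero gives the nullclines N1 + 1.18N2 = 739 and 0.491N1 + N2 = 589.
Substituting N2 = 589 - 0.491N1 into the first: N1(1 - 1.18·0.491) = 739 - 1.18·589.
So N1* = 44/0.421 = 105, and then N2* = 589 - 0.491·105 = 538.

N1* ≈ 105, N2* ≈ 538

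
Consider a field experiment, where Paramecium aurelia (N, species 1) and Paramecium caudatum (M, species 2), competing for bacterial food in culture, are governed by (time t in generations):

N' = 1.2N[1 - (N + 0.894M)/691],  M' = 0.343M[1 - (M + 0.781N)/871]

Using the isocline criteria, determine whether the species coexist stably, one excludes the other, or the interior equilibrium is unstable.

species 2 excludes species 1

Compare the nullcline intercepts: K1/α12 = 691/0.894 = 773 < K2 = 871; K2/α21 = 871/0.781 = 1120 > K1 = 691.
Since the inequalities point opposite ways, species 2 can invade but species 1 cannot.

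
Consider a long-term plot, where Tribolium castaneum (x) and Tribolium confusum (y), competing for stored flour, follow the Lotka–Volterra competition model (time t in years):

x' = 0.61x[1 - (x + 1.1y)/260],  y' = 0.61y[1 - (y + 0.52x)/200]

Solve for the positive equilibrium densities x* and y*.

x* ≈ 93.5, y* ≈ 151

Setting both brackets to zero gives the nullclines x + 1.1y = 260 and 0.52x + y = 200.
Substituting y = 200 - 0.52x into the first: x(1 - 1.1·0.52) = 260 - 1.1·200.
So x* = 40/0.428 = 93.5, and then y* = 200 - 0.52·93.5 = 151.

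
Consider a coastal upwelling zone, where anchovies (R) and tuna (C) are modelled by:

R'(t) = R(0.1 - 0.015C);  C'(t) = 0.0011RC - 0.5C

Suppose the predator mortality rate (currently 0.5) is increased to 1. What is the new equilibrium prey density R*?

R* ≈ 909

At the interior fixed point, setting dC/dt = 0 with C > 0 fixes R* = (predator death rate)/(RC coefficient) — independent of the other coefficients.
With the change, R* = 1/0.0011 = 909; it rises from 455.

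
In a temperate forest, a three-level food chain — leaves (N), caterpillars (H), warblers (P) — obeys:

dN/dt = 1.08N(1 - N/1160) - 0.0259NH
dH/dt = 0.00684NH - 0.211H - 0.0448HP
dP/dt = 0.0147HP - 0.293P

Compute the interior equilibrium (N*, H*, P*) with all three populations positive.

From dP/dt = 0: 0.0147H* = 0.293, so H* = 19.9.
From dN/dt = 0: 1.08(1 - N*/1160) = 0.0259·19.9, giving N* = 1160·(1 - 0.478) = 606.
From dH/dt = 0: 0.00684·606 - 0.211 = 0.0448P*, so P* = 3.93/0.0448 = 87.7.

N* ≈ 606, H* ≈ 19.9, P* ≈ 87.7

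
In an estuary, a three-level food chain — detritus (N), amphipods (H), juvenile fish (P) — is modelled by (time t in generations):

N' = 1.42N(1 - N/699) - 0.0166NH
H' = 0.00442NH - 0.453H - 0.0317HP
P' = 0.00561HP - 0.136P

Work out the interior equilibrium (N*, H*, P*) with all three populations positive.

From dP/dt = 0: 0.00561H* = 0.136, so H* = 24.2.
From dN/dt = 0: 1.42(1 - N*/699) = 0.0166·24.2, giving N* = 699·(1 - 0.283) = 501.
From dH/dt = 0: 0.00442·501 - 0.453 = 0.0317P*, so P* = 1.76/0.0317 = 55.6.

N* ≈ 501, H* ≈ 24.2, P* ≈ 55.6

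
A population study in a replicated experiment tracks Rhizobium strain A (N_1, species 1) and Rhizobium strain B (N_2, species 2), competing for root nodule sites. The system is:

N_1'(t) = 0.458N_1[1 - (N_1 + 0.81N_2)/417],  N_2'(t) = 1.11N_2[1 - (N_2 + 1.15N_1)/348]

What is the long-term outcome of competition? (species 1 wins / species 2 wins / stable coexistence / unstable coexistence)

species 1 excludes species 2

Compare the nullcline intercepts: K1/α12 = 417/0.81 = 515 > K2 = 348; K2/α21 = 348/1.15 = 303 < K1 = 417.
Since the inequalities point opposite ways, species 1 can invade but species 2 cannot.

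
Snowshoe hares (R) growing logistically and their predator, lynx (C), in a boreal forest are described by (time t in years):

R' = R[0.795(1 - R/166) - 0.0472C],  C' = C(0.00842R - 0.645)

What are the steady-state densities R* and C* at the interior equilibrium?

From dC/dt = 0 with C > 0: 0.00842R* = 0.645, so R* = 76.6.
Substitute into dR/dt = 0: 0.795(1 - 76.6/166) = 0.0472C*.
The bracket is 0.539, giving C* = 0.428/0.0472 = 9.07.

R* ≈ 76.6, C* ≈ 9.07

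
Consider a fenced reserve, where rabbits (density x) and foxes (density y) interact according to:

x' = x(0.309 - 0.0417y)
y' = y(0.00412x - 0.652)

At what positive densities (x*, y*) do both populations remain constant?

x* ≈ 158, y* ≈ 7.41

Set dy/dt = 0 with y > 0: 0.00412x - 0.652 = 0, so x* = 0.652/0.00412 = 158.
Set dx/dt = 0 with x > 0: 0.309 - 0.0417y = 0, so y* = 0.309/0.0417 = 7.41.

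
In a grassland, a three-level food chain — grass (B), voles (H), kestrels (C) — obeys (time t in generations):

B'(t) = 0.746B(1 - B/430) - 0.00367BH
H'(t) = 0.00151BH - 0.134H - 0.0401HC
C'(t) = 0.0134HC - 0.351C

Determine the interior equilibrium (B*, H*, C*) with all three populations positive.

B* ≈ 375, H* ≈ 26.2, C* ≈ 10.8

From dC/dt = 0: 0.0134H* = 0.351, so H* = 26.2.
From dB/dt = 0: 0.746(1 - B*/430) = 0.00367·26.2, giving B* = 430·(1 - 0.129) = 375.
From dH/dt = 0: 0.00151·375 - 0.134 = 0.0401C*, so C* = 0.432/0.0401 = 10.8.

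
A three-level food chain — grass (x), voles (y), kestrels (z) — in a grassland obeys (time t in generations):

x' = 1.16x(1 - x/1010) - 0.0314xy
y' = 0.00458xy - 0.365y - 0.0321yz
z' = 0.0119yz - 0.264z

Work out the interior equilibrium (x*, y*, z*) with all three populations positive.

From dz/dt = 0: 0.0119y* = 0.264, so y* = 22.2.
From dx/dt = 0: 1.16(1 - x*/1010) = 0.0314·22.2, giving x* = 1010·(1 - 0.601) = 403.
From dy/dt = 0: 0.00458·403 - 0.365 = 0.0321z*, so z* = 1.48/0.0321 = 46.2.

x* ≈ 403, y* ≈ 22.2, z* ≈ 46.2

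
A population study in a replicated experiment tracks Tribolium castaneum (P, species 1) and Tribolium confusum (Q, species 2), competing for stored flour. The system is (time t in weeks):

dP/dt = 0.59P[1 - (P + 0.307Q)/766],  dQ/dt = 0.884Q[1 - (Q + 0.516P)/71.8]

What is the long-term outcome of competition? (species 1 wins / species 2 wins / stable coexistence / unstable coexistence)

Compare the nullcline intercepts: K1/α12 = 766/0.307 = 2500 > K2 = 71.8; K2/α21 = 71.8/0.516 = 139 < K1 = 766.
Since the inequalities point opposite ways, species 1 can invade but species 2 cannot.

species 1 excludes species 2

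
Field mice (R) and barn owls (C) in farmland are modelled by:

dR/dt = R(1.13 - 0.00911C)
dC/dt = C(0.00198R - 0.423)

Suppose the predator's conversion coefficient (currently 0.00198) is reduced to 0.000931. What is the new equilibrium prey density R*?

R* ≈ 454

At the interior fixed point, setting dC/dt = 0 with C > 0 fixes R* = (predator death rate)/(RC coefficient) — independent of the other coefficients.
With the change, R* = 0.423/0.000931 = 454; it rises from 214.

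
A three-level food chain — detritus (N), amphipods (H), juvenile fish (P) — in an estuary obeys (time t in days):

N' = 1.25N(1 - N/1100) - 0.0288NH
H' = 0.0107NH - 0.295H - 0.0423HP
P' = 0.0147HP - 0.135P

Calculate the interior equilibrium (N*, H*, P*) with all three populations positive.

N* ≈ 867, H* ≈ 9.18, P* ≈ 212

From dP/dt = 0: 0.0147H* = 0.135, so H* = 9.18.
From dN/dt = 0: 1.25(1 - N*/1100) = 0.0288·9.18, giving N* = 1100·(1 - 0.212) = 867.
From dH/dt = 0: 0.0107·867 - 0.295 = 0.0423P*, so P* = 8.98/0.0423 = 212.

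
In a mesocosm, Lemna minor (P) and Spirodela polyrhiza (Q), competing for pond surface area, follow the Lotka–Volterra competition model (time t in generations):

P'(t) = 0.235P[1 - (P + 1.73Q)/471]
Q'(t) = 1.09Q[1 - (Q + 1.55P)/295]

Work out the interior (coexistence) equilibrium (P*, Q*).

P* ≈ 23.4, Q* ≈ 259

Setting both brackets to zero gives the nullclines P + 1.73Q = 471 and 1.55P + Q = 295.
Substituting Q = 295 - 1.55P into the first: P(1 - 1.73·1.55) = 471 - 1.73·295.
So P* = -39.4/-1.68 = 23.4, and then Q* = 295 - 1.55·23.4 = 259.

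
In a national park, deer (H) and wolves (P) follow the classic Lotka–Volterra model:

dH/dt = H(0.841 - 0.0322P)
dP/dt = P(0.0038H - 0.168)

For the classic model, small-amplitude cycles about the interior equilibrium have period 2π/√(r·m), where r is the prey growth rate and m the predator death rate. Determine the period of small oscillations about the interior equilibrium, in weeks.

Here r = 0.841 and m = 0.168, so r·m = 0.141.
ω = √0.141 = 0.376 per week, hence T = 2π/ω ≈ 16.7 weeks.

T ≈ 16.7 weeks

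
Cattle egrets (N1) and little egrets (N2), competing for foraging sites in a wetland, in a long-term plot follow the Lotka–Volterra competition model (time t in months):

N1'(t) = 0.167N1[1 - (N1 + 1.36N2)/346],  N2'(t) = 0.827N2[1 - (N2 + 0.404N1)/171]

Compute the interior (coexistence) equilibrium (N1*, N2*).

N1* ≈ 252, N2* ≈ 69.3

Setting both brackets to zero gives the nullclines N1 + 1.36N2 = 346 and 0.404N1 + N2 = 171.
Substituting N2 = 171 - 0.404N1 into the first: N1(1 - 1.36·0.404) = 346 - 1.36·171.
So N1* = 113/0.451 = 252, and then N2* = 171 - 0.404·252 = 69.3.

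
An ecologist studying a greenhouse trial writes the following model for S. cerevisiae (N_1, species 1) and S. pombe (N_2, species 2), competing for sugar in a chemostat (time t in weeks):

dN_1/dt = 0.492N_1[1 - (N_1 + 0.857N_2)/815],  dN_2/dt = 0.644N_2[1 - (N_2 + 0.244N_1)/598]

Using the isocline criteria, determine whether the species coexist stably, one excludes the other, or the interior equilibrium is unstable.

Compare the nullcline intercepts: K1/α12 = 815/0.857 = 951 > K2 = 598; K2/α21 = 598/0.244 = 2450 > K1 = 815.
Since both inequalities hold, each species can invade when rare, so the interior equilibrium is stable.

stable coexistence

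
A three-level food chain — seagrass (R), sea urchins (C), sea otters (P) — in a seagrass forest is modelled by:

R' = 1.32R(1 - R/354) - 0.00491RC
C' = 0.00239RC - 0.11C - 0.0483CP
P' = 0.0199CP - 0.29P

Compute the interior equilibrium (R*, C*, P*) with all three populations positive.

From dP/dt = 0: 0.0199C* = 0.29, so C* = 14.6.
From dR/dt = 0: 1.32(1 - R*/354) = 0.00491·14.6, giving R* = 354·(1 - 0.0542) = 335.
From dC/dt = 0: 0.00239·335 - 0.11 = 0.0483P*, so P* = 0.69/0.0483 = 14.3.

R* ≈ 335, C* ≈ 14.6, P* ≈ 14.3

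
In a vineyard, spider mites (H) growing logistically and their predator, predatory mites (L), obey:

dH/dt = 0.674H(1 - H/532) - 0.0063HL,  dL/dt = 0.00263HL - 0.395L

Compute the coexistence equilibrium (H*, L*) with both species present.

From dL/dt = 0 with L > 0: 0.00263H* = 0.395, so H* = 150.
Substitute into dH/dt = 0: 0.674(1 - 150/532) = 0.0063L*.
The bracket is 0.718, giving L* = 0.484/0.0063 = 76.8.

H* ≈ 150, L* ≈ 76.8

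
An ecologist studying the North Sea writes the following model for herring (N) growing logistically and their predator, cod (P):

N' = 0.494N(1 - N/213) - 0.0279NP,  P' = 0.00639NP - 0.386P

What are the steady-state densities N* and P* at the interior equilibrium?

N* ≈ 60.4, P* ≈ 12.7

From dP/dt = 0 with P > 0: 0.00639N* = 0.386, so N* = 60.4.
Substitute into dN/dt = 0: 0.494(1 - 60.4/213) = 0.0279P*.
The bracket is 0.716, giving P* = 0.354/0.0279 = 12.7.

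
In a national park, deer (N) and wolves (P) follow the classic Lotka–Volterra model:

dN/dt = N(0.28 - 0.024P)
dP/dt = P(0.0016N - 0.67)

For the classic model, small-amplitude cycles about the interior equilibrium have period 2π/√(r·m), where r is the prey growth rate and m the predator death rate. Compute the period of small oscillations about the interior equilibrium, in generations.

Here r = 0.28 and m = 0.67, so r·m = 0.188.
ω = √0.188 = 0.433 per generation, hence T = 2π/ω ≈ 14.5 generations.

T ≈ 14.5 generations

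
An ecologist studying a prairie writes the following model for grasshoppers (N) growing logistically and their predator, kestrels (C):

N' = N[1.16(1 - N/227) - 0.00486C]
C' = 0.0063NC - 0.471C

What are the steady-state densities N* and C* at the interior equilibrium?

From dC/dt = 0 with C > 0: 0.0063N* = 0.471, so N* = 74.8.
Substitute into dN/dt = 0: 1.16(1 - 74.8/227) = 0.00486C*.
The bracket is 0.671, giving C* = 0.778/0.00486 = 160.

N* ≈ 74.8, C* ≈ 160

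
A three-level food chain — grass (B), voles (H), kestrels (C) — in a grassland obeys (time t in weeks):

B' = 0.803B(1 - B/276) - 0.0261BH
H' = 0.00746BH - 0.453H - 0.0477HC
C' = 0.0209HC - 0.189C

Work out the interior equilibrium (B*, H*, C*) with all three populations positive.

B* ≈ 195, H* ≈ 9.04, C* ≈ 21

From dC/dt = 0: 0.0209H* = 0.189, so H* = 9.04.
From dB/dt = 0: 0.803(1 - B*/276) = 0.0261·9.04, giving B* = 276·(1 - 0.294) = 195.
From dH/dt = 0: 0.00746·195 - 0.453 = 0.0477C*, so C* = 1/0.0477 = 21.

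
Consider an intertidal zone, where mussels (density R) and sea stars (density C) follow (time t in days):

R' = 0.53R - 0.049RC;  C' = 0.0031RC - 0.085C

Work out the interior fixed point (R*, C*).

R* ≈ 27.4, C* ≈ 10.8

Set dC/dt = 0 with C > 0: 0.0031R - 0.085 = 0, so R* = 0.085/0.0031 = 27.4.
Set dR/dt = 0 with R > 0: 0.53 - 0.049C = 0, so C* = 0.53/0.049 = 10.8.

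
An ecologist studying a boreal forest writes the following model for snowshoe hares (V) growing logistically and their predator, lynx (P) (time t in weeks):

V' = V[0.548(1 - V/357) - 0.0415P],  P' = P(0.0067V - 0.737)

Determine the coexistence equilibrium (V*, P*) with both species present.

V* ≈ 110, P* ≈ 9.14

From dP/dt = 0 with P > 0: 0.0067V* = 0.737, so V* = 110.
Substitute into dV/dt = 0: 0.548(1 - 110/357) = 0.0415P*.
The bracket is 0.692, giving P* = 0.379/0.0415 = 9.14.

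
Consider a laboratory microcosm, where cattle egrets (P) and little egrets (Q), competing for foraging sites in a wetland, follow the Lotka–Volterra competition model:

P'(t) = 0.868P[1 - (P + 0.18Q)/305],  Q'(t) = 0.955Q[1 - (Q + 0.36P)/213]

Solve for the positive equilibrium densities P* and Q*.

P* ≈ 285, Q* ≈ 110

Setting both brackets to zero gives the nullclines P + 0.18Q = 305 and 0.36P + Q = 213.
Substituting Q = 213 - 0.36P into the first: P(1 - 0.18·0.36) = 305 - 0.18·213.
So P* = 267/0.935 = 285, and then Q* = 213 - 0.36·285 = 110.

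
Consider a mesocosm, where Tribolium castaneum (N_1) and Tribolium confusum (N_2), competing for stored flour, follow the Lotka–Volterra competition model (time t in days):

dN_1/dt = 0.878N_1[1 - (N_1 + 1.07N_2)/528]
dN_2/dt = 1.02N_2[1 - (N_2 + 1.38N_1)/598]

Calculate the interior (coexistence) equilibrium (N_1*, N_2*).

N_1* ≈ 235, N_2* ≈ 274

Setting both brackets to zero gives the nullclines N_1 + 1.07N_2 = 528 and 1.38N_1 + N_2 = 598.
Substituting N_2 = 598 - 1.38N_1 into the first: N_1(1 - 1.07·1.38) = 528 - 1.07·598.
So N_1* = -112/-0.477 = 235, and then N_2* = 598 - 1.38·235 = 274.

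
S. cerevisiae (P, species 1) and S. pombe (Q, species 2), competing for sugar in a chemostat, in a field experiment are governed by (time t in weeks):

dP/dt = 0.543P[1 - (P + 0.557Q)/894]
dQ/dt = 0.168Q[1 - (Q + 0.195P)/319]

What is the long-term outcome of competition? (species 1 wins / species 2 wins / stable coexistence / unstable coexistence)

Compare the nullcline intercepts: K1/α12 = 894/0.557 = 1610 > K2 = 319; K2/α21 = 319/0.195 = 1640 > K1 = 894.
Since both inequalities hold, each species can invade when rare, so the interior equilibrium is stable.

stable coexistence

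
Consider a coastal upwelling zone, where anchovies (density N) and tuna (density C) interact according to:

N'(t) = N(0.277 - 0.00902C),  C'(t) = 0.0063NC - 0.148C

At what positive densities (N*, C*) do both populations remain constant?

N* ≈ 23.5, C* ≈ 30.7

Set dC/dt = 0 with C > 0: 0.0063N - 0.148 = 0, so N* = 0.148/0.0063 = 23.5.
Set dN/dt = 0 with N > 0: 0.277 - 0.00902C = 0, so C* = 0.277/0.00902 = 30.7.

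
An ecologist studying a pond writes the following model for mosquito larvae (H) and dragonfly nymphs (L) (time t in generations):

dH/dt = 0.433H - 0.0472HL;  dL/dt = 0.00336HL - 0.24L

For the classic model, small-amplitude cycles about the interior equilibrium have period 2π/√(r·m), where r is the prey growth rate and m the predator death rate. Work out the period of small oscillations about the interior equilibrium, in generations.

T ≈ 19.5 generations

Here r = 0.433 and m = 0.24, so r·m = 0.104.
ω = √0.104 = 0.322 per generation, hence T = 2π/ω ≈ 19.5 generations.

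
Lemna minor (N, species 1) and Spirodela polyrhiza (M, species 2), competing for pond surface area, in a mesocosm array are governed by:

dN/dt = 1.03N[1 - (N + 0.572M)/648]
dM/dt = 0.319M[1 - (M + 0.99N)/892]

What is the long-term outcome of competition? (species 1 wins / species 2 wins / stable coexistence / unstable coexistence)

Compare the nullcline intercepts: K1/α12 = 648/0.572 = 1130 > K2 = 892; K2/α21 = 892/0.99 = 901 > K1 = 648.
Since both inequalities hold, each species can invade when rare, so the interior equilibrium is stable.

stable coexistence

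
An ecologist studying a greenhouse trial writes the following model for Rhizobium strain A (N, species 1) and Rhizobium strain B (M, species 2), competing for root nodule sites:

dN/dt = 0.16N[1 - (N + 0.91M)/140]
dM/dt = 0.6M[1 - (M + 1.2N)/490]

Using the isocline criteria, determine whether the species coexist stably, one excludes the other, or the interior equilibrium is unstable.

species 2 excludes species 1

Compare the nullcline intercepts: K1/α12 = 140/0.91 = 154 < K2 = 490; K2/α21 = 490/1.2 = 408 > K1 = 140.
Since the inequalities point opposite ways, species 2 can invade but species 1 cannot.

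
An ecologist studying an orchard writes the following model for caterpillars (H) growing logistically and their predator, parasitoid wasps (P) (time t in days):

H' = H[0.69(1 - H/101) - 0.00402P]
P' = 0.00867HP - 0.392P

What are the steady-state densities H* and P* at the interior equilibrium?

From dP/dt = 0 with P > 0: 0.00867H* = 0.392, so H* = 45.2.
Substitute into dH/dt = 0: 0.69(1 - 45.2/101) = 0.00402P*.
The bracket is 0.552, giving P* = 0.381/0.00402 = 94.8.

H* ≈ 45.2, P* ≈ 94.8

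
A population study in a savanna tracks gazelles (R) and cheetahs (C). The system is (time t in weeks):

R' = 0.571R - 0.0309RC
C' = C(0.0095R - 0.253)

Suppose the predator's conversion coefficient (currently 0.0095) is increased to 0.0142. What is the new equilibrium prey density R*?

At the interior fixed point, setting dC/dt = 0 with C > 0 fixes R* = (predator death rate)/(RC coefficient) — independent of the other coefficients.
With the change, R* = 0.253/0.0142 = 17.8; it falls from 26.6.

R* ≈ 17.8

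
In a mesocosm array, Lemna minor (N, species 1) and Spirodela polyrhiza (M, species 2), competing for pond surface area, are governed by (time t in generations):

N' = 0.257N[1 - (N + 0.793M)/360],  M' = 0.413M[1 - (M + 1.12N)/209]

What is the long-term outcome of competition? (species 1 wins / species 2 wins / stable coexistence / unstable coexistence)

species 1 excludes species 2

Compare the nullcline intercepts: K1/α12 = 360/0.793 = 454 > K2 = 209; K2/α21 = 209/1.12 = 187 < K1 = 360.
Since the inequalities point opposite ways, species 1 can invade but species 2 cannot.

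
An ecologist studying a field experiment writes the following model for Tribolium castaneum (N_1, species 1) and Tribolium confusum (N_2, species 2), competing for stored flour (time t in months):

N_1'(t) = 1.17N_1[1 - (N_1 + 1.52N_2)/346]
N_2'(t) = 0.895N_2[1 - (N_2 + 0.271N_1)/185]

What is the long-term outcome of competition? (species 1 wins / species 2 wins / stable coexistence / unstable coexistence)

stable coexistence

Compare the nullcline intercepts: K1/α12 = 346/1.52 = 228 > K2 = 185; K2/α21 = 185/0.271 = 683 > K1 = 346.
Since both inequalities hold, each species can invade when rare, so the interior equilibrium is stable.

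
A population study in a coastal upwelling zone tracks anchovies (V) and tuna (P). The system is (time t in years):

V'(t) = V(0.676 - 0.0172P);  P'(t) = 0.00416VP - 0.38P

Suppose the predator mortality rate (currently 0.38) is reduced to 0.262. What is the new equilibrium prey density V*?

V* ≈ 63

At the interior fixed point, setting dP/dt = 0 with P > 0 fixes V* = (predator death rate)/(VP coefficient) — independent of the other coefficients.
With the change, V* = 0.262/0.00416 = 63; it falls from 91.3.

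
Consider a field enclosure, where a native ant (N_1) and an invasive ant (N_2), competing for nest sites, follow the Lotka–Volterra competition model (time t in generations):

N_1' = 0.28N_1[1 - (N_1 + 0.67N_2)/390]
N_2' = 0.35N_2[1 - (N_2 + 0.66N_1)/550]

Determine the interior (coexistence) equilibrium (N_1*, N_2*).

N_1* ≈ 38.5, N_2* ≈ 525

Setting both brackets to zero gives the nullclines N_1 + 0.67N_2 = 390 and 0.66N_1 + N_2 = 550.
Substituting N_2 = 550 - 0.66N_1 into the first: N_1(1 - 0.67·0.66) = 390 - 0.67·550.
So N_1* = 21.5/0.558 = 38.5, and then N_2* = 550 - 0.66·38.5 = 525.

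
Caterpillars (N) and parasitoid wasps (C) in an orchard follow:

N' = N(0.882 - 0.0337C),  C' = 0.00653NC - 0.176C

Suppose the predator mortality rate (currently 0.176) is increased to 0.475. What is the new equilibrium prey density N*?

N* ≈ 72.7

At the interior fixed point, setting dC/dt = 0 with C > 0 fixes N* = (predator death rate)/(NC coefficient) — independent of the other coefficients.
With the change, N* = 0.475/0.00653 = 72.7; it rises from 27.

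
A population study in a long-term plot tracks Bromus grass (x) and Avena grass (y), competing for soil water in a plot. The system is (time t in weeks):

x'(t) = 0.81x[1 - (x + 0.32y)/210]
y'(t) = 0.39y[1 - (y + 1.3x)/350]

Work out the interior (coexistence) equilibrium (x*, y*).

x* ≈ 168, y* ≈ 132

Setting both brackets to zero gives the nullclines x + 0.32y = 210 and 1.3x + y = 350.
Substituting y = 350 - 1.3x into the first: x(1 - 0.32·1.3) = 210 - 0.32·350.
So x* = 98/0.584 = 168, and then y* = 350 - 1.3·168 = 132.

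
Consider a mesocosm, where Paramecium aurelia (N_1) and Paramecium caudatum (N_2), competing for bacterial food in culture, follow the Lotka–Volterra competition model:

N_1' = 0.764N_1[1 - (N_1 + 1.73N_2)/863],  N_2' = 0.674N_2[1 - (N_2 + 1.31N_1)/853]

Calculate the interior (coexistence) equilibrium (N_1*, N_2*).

N_1* ≈ 484, N_2* ≈ 219

Setting both brackets to zero gives the nullclines N_1 + 1.73N_2 = 863 and 1.31N_1 + N_2 = 853.
Substituting N_2 = 853 - 1.31N_1 into the first: N_1(1 - 1.73·1.31) = 863 - 1.73·853.
So N_1* = -613/-1.27 = 484, and then N_2* = 853 - 1.31·484 = 219.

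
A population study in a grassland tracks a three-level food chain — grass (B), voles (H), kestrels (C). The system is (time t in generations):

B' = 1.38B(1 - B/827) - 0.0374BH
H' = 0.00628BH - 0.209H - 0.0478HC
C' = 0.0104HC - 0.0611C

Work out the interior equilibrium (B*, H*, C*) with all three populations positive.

From dC/dt = 0: 0.0104H* = 0.0611, so H* = 5.88.
From dB/dt = 0: 1.38(1 - B*/827) = 0.0374·5.88, giving B* = 827·(1 - 0.159) = 695.
From dH/dt = 0: 0.00628·695 - 0.209 = 0.0478C*, so C* = 4.16/0.0478 = 87.

B* ≈ 695, H* ≈ 5.88, C* ≈ 87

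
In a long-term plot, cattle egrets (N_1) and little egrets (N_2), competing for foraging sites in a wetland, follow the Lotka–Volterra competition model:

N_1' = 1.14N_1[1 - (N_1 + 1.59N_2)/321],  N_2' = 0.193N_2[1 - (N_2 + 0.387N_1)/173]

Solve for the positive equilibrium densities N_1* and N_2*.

Setting both brackets to zero gives the nullclines N_1 + 1.59N_2 = 321 and 0.387N_1 + N_2 = 173.
Substituting N_2 = 173 - 0.387N_1 into the first: N_1(1 - 1.59·0.387) = 321 - 1.59·173.
So N_1* = 45.9/0.385 = 119, and then N_2* = 173 - 0.387·119 = 127.

N_1* ≈ 119, N_2* ≈ 127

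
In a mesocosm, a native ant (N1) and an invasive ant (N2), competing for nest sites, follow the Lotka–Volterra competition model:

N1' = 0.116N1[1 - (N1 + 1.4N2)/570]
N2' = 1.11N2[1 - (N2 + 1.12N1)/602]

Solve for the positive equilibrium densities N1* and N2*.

Setting both brackets to zero gives the nullclines N1 + 1.4N2 = 570 and 1.12N1 + N2 = 602.
Substituting N2 = 602 - 1.12N1 into the first: N1(1 - 1.4·1.12) = 570 - 1.4·602.
So N1* = -273/-0.568 = 480, and then N2* = 602 - 1.12·480 = 64.1.

N1* ≈ 480, N2* ≈ 64.1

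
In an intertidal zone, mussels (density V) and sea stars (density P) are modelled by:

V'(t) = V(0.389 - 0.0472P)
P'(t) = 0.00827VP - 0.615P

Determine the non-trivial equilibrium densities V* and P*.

V* ≈ 74.4, P* ≈ 8.24

Set dP/dt = 0 with P > 0: 0.00827V - 0.615 = 0, so V* = 0.615/0.00827 = 74.4.
Set dV/dt = 0 with V > 0: 0.389 - 0.0472P = 0, so P* = 0.389/0.0472 = 8.24.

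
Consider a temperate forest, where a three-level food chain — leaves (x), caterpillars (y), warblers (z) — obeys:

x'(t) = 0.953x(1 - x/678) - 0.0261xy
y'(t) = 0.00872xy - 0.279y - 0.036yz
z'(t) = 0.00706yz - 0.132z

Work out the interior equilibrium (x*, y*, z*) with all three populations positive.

x* ≈ 331, y* ≈ 18.7, z* ≈ 72.4

From dz/dt = 0: 0.00706y* = 0.132, so y* = 18.7.
From dx/dt = 0: 0.953(1 - x*/678) = 0.0261·18.7, giving x* = 678·(1 - 0.512) = 331.
From dy/dt = 0: 0.00872·331 - 0.279 = 0.036z*, so z* = 2.61/0.036 = 72.4.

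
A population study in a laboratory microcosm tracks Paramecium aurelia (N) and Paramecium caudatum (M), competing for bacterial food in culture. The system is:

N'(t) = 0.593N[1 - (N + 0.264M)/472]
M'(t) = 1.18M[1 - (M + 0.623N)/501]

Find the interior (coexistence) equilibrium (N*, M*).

Setting both brackets to zero gives the nullclines N + 0.264M = 472 and 0.623N + M = 501.
Substituting M = 501 - 0.623N into the first: N(1 - 0.264·0.623) = 472 - 0.264·501.
So N* = 340/0.836 = 407, and then M* = 501 - 0.623·407 = 248.

N* ≈ 407, M* ≈ 248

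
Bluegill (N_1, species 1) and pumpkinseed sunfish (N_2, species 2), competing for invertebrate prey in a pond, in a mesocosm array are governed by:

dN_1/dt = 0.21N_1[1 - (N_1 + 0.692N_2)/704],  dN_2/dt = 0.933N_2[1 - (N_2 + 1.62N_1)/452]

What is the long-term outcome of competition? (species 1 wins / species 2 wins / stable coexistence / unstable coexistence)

Compare the nullcline intercepts: K1/α12 = 704/0.692 = 1020 > K2 = 452; K2/α21 = 452/1.62 = 279 < K1 = 704.
Since the inequalities point opposite ways, species 1 can invade but species 2 cannot.

species 1 excludes species 2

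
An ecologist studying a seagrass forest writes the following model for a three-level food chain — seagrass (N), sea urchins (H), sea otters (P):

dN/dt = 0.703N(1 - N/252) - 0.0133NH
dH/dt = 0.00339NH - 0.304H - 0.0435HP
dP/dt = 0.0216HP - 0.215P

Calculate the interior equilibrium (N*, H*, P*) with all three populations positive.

N* ≈ 205, H* ≈ 9.95, P* ≈ 8.95

From dP/dt = 0: 0.0216H* = 0.215, so H* = 9.95.
From dN/dt = 0: 0.703(1 - N*/252) = 0.0133·9.95, giving N* = 252·(1 - 0.188) = 205.
From dH/dt = 0: 0.00339·205 - 0.304 = 0.0435P*, so P* = 0.389/0.0435 = 8.95.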